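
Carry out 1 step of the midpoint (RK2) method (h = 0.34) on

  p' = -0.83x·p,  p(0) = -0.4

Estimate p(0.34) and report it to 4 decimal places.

Midpoint: k1 = f(x_n, p_n); k2 = f(x_n + h/2, p_n + (h/2)·k1); p_{n+1} = p_n + h·k2.
x=0.000000, p=-0.400000:
  k1 = f(0.000000, -0.400000) = 0.000000
  k2 = f(0.170000, -0.400000) = 0.056440
  p ← -0.400000 + 0.34·0.056440 = -0.380810
p(0.34) ≈ -0.3808

-0.3808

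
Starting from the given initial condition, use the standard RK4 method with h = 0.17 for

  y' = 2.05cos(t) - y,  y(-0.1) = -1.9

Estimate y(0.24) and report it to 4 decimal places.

RK4: k1 = f(t_n, y_n); k2 = f(t_n + h/2, y_n + (h/2)·k1); k3 = f(t_n + h/2, y_n + (h/2)·k2); k4 = f(t_n + h, y_n + h·k3); y_{n+1} = y_n + (h/6)·(k1 + 2k2 + 2k3 + k4).
t=-0.100000, y=-1.900000:
  k1 = f(-0.100000, -1.900000) = 3.939759
  k2 = f(-0.015000, -1.565121) = 3.614890
  k3 = f(-0.015000, -1.592734) = 3.642504
  k4 = f(0.070000, -1.280774) = 3.325754
  y ← -1.900000 + (0.17/6)·(k1 + 2k2 + 2k3 + k4) = -1.282892
t=0.070000, y=-1.282892:
  k1 = f(0.070000, -1.282892) = 3.327871
  k2 = f(0.155000, -1.000022) = 3.025446
  k3 = f(0.155000, -1.025729) = 3.051152
  k4 = f(0.240000, -0.764196) = 2.755438
  y ← -1.282892 + (0.17/6)·(k1 + 2k2 + 2k3 + k4) = -0.766190
y(0.24) ≈ -0.7662

-0.7662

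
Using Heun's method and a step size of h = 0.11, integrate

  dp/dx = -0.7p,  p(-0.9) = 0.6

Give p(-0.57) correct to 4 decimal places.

0.4764

Heun: k1 = f(x_n, p_n); k2 = f(x_n + h, p_n + h·k1); p_{n+1} = p_n + (h/2)·(k1 + k2).
x=-0.900000, p=0.600000:
  k1 = f(-0.900000, 0.600000) = -0.420000
  k2 = f(-0.790000, 0.553800) = -0.387660
  p ← 0.600000 + (0.11/2)·(-0.420000 + (-0.387660)) = 0.555579
x=-0.790000, p=0.555579:
  k1 = f(-0.790000, 0.555579) = -0.388905
  k2 = f(-0.680000, 0.512799) = -0.358959
  p ← 0.555579 + (0.11/2)·(-0.388905 + (-0.358959)) = 0.514446
x=-0.680000, p=0.514446:
  k1 = f(-0.680000, 0.514446) = -0.360112
  k2 = f(-0.570000, 0.474834) = -0.332384
  p ← 0.514446 + (0.11/2)·(-0.360112 + (-0.332384)) = 0.476359
p(-0.57) ≈ 0.4764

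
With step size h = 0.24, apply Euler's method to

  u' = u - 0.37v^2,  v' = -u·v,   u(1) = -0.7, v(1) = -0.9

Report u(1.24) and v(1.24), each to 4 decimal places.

Euler on (u,v): u_{n+1} = u_n + h·u', v_{n+1} = v_n + h·v'.
1.000000: (-0.700000, -0.900000); f=(-0.999700, -0.630000) → (-0.939928, -1.051200)
(u(1.24), v(1.24)) ≈ (-0.9399, -1.0512)

-0.9399, -1.0512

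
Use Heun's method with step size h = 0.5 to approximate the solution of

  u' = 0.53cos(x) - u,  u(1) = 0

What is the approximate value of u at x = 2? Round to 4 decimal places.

Heun: k1 = f(x_n, u_n); k2 = f(x_n + h, u_n + h·k1); u_{n+1} = u_n + (h/2)·(k1 + k2).
x=1.000000, u=0.000000:
  k1 = f(1.000000, 0.000000) = 0.286360
  k2 = f(1.500000, 0.143180) = -0.105689
  u ← 0.000000 + (0.5/2)·(0.286360 + (-0.105689)) = 0.045168
x=1.500000, u=0.045168:
  k1 = f(1.500000, 0.045168) = -0.007677
  k2 = f(2.000000, 0.041329) = -0.261887
  u ← 0.045168 + (0.5/2)·(-0.007677 + (-0.261887)) = -0.022223
u(2) ≈ -0.0222

-0.0222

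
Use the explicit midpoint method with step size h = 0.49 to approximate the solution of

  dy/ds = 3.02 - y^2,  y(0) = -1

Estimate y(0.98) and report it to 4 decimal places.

1.2800

Midpoint: k1 = f(s_n, y_n); k2 = f(s_n + h/2, y_n + (h/2)·k1); y_{n+1} = y_n + h·k2.
s=0.000000, y=-1.000000:
  k1 = f(0.000000, -1.000000) = 2.020000
  k2 = f(0.245000, -0.505100) = 2.764874
  y ← -1.000000 + 0.49·2.764874 = 0.354788
s=0.490000, y=0.354788:
  k1 = f(0.490000, 0.354788) = 2.894125
  k2 = f(0.735000, 1.063849) = 1.888225
  y ← 0.354788 + 0.49·1.888225 = 1.280019
y(0.98) ≈ 1.2800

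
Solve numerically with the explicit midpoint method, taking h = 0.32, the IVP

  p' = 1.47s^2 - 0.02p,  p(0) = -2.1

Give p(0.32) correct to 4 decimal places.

-2.0746

Midpoint: k1 = f(s_n, p_n); k2 = f(s_n + h/2, p_n + (h/2)·k1); p_{n+1} = p_n + h·k2.
s=0.000000, p=-2.100000:
  k1 = f(0.000000, -2.100000) = 0.042000
  k2 = f(0.160000, -2.093280) = 0.079498
  p ← -2.100000 + 0.32·0.079498 = -2.074561
p(0.32) ≈ -2.0746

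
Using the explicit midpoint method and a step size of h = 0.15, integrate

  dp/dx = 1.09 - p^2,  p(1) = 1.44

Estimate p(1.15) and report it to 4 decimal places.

1.3235

Midpoint: k1 = f(x_n, p_n); k2 = f(x_n + h/2, p_n + (h/2)·k1); p_{n+1} = p_n + h·k2.
x=1.000000, p=1.440000:
  k1 = f(1.000000, 1.440000) = -0.983600
  k2 = f(1.075000, 1.366230) = -0.776584
  p ← 1.440000 + 0.15·(-0.776584) = 1.323512
p(1.15) ≈ 1.3235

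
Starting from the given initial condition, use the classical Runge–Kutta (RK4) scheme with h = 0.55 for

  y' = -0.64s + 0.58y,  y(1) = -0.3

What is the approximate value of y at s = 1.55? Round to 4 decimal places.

RK4: k1 = f(s_n, y_n); k2 = f(s_n + h/2, y_n + (h/2)·k1); k3 = f(s_n + h/2, y_n + (h/2)·k2); k4 = f(s_n + h, y_n + h·k3); y_{n+1} = y_n + (h/6)·(k1 + 2k2 + 2k3 + k4).
s=1.000000, y=-0.300000:
  k1 = f(1.000000, -0.300000) = -0.814000
  k2 = f(1.275000, -0.523850) = -1.119833
  k3 = f(1.275000, -0.607954) = -1.168613
  k4 = f(1.550000, -0.942737) = -1.538788
  y ← -0.300000 + (0.55/6)·(k1 + 2k2 + 2k3 + k4) = -0.935221
y(1.55) ≈ -0.9352

-0.9352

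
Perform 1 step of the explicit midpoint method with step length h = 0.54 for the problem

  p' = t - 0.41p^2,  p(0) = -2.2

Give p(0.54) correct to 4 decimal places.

-3.7113

Midpoint: k1 = f(t_n, p_n); k2 = f(t_n + h/2, p_n + (h/2)·k1); p_{n+1} = p_n + h·k2.
t=0.000000, p=-2.200000:
  k1 = f(0.000000, -2.200000) = -1.984400
  k2 = f(0.270000, -2.735788) = -2.798660
  p ← -2.200000 + 0.54·(-2.798660) = -3.711276
p(0.54) ≈ -3.7113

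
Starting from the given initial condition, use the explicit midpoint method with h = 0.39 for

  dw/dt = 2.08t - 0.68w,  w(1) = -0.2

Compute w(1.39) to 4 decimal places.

Midpoint: k1 = f(t_n, w_n); k2 = f(t_n + h/2, w_n + (h/2)·k1); w_{n+1} = w_n + h·k2.
t=1.000000, w=-0.200000:
  k1 = f(1.000000, -0.200000) = 2.216000
  k2 = f(1.195000, 0.232120) = 2.327758
  w ← -0.200000 + 0.39·2.327758 = 0.707826
w(1.39) ≈ 0.7078

0.7078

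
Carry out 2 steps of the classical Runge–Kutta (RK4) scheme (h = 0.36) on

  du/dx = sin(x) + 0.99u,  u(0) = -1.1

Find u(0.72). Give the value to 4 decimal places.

-1.9229

RK4: k1 = f(x_n, u_n); k2 = f(x_n + h/2, u_n + (h/2)·k1); k3 = f(x_n + h/2, u_n + (h/2)·k2); k4 = f(x_n + h, u_n + h·k3); u_{n+1} = u_n + (h/6)·(k1 + 2k2 + 2k3 + k4).
x=0.000000, u=-1.100000:
  k1 = f(0.000000, -1.100000) = -1.089000
  k2 = f(0.180000, -1.296020) = -1.104030
  k3 = f(0.180000, -1.298725) = -1.106709
  k4 = f(0.360000, -1.498415) = -1.131157
  u ← -1.100000 + (0.36/6)·(k1 + 2k2 + 2k3 + k4) = -1.498498
x=0.360000, u=-1.498498:
  k1 = f(0.360000, -1.498498) = -1.131239
  k2 = f(0.540000, -1.702121) = -1.170964
  k3 = f(0.540000, -1.709272) = -1.178043
  k4 = f(0.720000, -1.922593) = -1.243983
  u ← -1.498498 + (0.36/6)·(k1 + 2k2 + 2k3 + k4) = -1.922892
u(0.72) ≈ -1.9229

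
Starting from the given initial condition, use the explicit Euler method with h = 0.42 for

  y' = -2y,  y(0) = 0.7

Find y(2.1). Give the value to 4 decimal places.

Euler: y_{n+1} = y_n + h·f(t_n, y_n).
t=0.000000, y=0.700000: f=-1.400000 → y ← 0.700000 + 0.42·(-1.400000) = 0.112000
t=0.420000, y=0.112000: f=-0.224000 → y ← 0.112000 + 0.42·(-0.224000) = 0.017920
t=0.840000, y=0.017920: f=-0.035840 → y ← 0.017920 + 0.42·(-0.035840) = 0.002867
t=1.260000, y=0.002867: f=-0.005734 → y ← 0.002867 + 0.42·(-0.005734) = 0.000459
t=1.680000, y=0.000459: f=-0.000918 → y ← 0.000459 + 0.42·(-0.000918) = 0.000073
y(2.1) ≈ 0.0001

0.0001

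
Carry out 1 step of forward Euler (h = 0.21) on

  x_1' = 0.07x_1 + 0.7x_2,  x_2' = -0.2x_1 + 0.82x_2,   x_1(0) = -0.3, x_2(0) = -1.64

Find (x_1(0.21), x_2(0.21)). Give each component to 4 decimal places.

Euler on (x_1,x_2): x_1_{n+1} = x_1_n + h·x_1', x_2_{n+1} = x_2_n + h·x_2'.
0.000000: (-0.300000, -1.640000); f=(-1.169000, -1.284800) → (-0.545490, -1.909808)
(x_1(0.21), x_2(0.21)) ≈ (-0.5455, -1.9098)

-0.5455, -1.9098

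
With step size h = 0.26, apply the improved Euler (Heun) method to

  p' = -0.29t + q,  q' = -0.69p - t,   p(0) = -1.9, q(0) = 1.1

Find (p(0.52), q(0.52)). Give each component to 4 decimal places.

-1.2217, 1.5329

Heun on (p,q): k1 = f(t_n, state_n); k2 = f(t_n + h, state_n + h·k1); state_{n+1} = state_n + (h/2)·(k1 + k2).
0.000000: (-1.900000, 1.100000)
  k1 = (1.100000, 1.311000)
  predictor → (-1.614000, 1.440860)
  k2 = (1.365460, 0.853660)
  → (-1.579490, 1.381406)
0.260000: (-1.579490, 1.381406)
  k1 = (1.306006, 0.829848)
  predictor → (-1.239929, 1.597166)
  k2 = (1.446366, 0.335551)
  → (-1.221682, 1.532908)
(p(0.52), q(0.52)) ≈ (-1.2217, 1.5329)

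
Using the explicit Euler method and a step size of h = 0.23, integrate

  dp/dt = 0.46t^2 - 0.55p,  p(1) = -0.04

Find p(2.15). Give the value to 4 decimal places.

Euler: p_{n+1} = p_n + h·f(t_n, p_n).
t=1.000000, p=-0.040000: f=0.482000 → p ← -0.040000 + 0.23·0.482000 = 0.070860
t=1.230000, p=0.070860: f=0.656961 → p ← 0.070860 + 0.23·0.656961 = 0.221961
t=1.460000, p=0.221961: f=0.858457 → p ← 0.221961 + 0.23·0.858457 = 0.419406
t=1.690000, p=0.419406: f=1.083133 → p ← 0.419406 + 0.23·1.083133 = 0.668527
t=1.920000, p=0.668527: f=1.328054 → p ← 0.668527 + 0.23·1.328054 = 0.973979
p(2.15) ≈ 0.9740

0.9740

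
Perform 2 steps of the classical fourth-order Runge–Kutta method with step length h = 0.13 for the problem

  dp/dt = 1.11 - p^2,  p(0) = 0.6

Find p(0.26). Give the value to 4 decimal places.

0.7651

RK4: k1 = f(t_n, p_n); k2 = f(t_n + h/2, p_n + (h/2)·k1); k3 = f(t_n + h/2, p_n + (h/2)·k2); k4 = f(t_n + h, p_n + h·k3); p_{n+1} = p_n + (h/6)·(k1 + 2k2 + 2k3 + k4).
t=0.000000, p=0.600000:
  k1 = f(0.000000, 0.600000) = 0.750000
  k2 = f(0.065000, 0.648750) = 0.689123
  k3 = f(0.065000, 0.644793) = 0.694242
  k4 = f(0.130000, 0.690251) = 0.633553
  p ← 0.600000 + (0.13/6)·(k1 + 2k2 + 2k3 + k4) = 0.689923
t=0.130000, p=0.689923:
  k1 = f(0.130000, 0.689923) = 0.634007
  k2 = f(0.195000, 0.731133) = 0.575444
  k3 = f(0.195000, 0.727327) = 0.580996
  k4 = f(0.260000, 0.765452) = 0.524083
  p ← 0.689923 + (0.13/6)·(k1 + 2k2 + 2k3 + k4) = 0.765127
p(0.26) ≈ 0.7651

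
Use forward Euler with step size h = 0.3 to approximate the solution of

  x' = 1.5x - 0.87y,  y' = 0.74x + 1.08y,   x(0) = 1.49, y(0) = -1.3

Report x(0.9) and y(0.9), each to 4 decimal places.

6.1177, -0.8174

Euler on (x,y): x_{n+1} = x_n + h·x', y_{n+1} = y_n + h·y'.
0.000000: (1.490000, -1.300000); f=(3.366000, -0.301400) → (2.499800, -1.390420)
0.300000: (2.499800, -1.390420); f=(4.959365, 0.348198) → (3.987610, -1.285960)
0.600000: (3.987610, -1.285960); f=(7.100200, 1.561994) → (6.117670, -0.817362)
(x(0.9), y(0.9)) ≈ (6.1177, -0.8174)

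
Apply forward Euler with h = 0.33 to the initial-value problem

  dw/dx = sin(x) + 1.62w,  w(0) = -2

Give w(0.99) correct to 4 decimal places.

Euler: w_{n+1} = w_n + h·f(x_n, w_n).
x=0.000000, w=-2.000000: f=-3.240000 → w ← -2.000000 + 0.33·(-3.240000) = -3.069200
x=0.330000, w=-3.069200: f=-4.648061 → w ← -3.069200 + 0.33·(-4.648061) = -4.603060
x=0.660000, w=-4.603060: f=-6.843841 → w ← -4.603060 + 0.33·(-6.843841) = -6.861527
w(0.99) ≈ -6.8615

-6.8615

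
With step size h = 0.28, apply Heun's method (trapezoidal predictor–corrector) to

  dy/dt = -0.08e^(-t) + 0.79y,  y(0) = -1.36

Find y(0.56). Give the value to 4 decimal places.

Heun: k1 = f(t_n, y_n); k2 = f(t_n + h, y_n + h·k1); y_{n+1} = y_n + (h/2)·(k1 + k2).
t=0.000000, y=-1.360000:
  k1 = f(0.000000, -1.360000) = -1.154400
  k2 = f(0.280000, -1.683232) = -1.390216
  y ← -1.360000 + (0.28/2)·(-1.154400 + (-1.390216)) = -1.716246
t=0.280000, y=-1.716246:
  k1 = f(0.280000, -1.716246) = -1.416297
  k2 = f(0.560000, -2.112809) = -1.714816
  y ← -1.716246 + (0.28/2)·(-1.416297 + (-1.714816)) = -2.154602
y(0.56) ≈ -2.1546

-2.1546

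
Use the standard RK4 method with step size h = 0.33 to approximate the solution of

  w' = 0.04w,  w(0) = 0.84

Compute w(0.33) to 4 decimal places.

0.8512

RK4: k1 = f(t_n, w_n); k2 = f(t_n + h/2, w_n + (h/2)·k1); k3 = f(t_n + h/2, w_n + (h/2)·k2); k4 = f(t_n + h, w_n + h·k3); w_{n+1} = w_n + (h/6)·(k1 + 2k2 + 2k3 + k4).
t=0.000000, w=0.840000:
  k1 = f(0.000000, 0.840000) = 0.033600
  k2 = f(0.165000, 0.845544) = 0.033822
  k3 = f(0.165000, 0.845581) = 0.033823
  k4 = f(0.330000, 0.851162) = 0.034046
  w ← 0.840000 + (0.33/6)·(k1 + 2k2 + 2k3 + k4) = 0.851162
w(0.33) ≈ 0.8512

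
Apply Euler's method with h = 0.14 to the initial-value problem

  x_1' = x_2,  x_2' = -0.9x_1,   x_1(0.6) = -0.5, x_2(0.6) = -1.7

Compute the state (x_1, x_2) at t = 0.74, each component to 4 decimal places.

Euler on (x_1,x_2): x_1_{n+1} = x_1_n + h·x_1', x_2_{n+1} = x_2_n + h·x_2'.
0.600000: (-0.500000, -1.700000); f=(-1.700000, 0.450000) → (-0.738000, -1.637000)
(x_1(0.74), x_2(0.74)) ≈ (-0.7380, -1.6370)

-0.7380, -1.6370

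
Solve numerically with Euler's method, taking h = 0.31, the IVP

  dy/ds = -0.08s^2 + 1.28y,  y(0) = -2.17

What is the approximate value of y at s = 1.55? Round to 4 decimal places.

Euler: y_{n+1} = y_n + h·f(s_n, y_n).
s=0.000000, y=-2.170000: f=-2.777600 → y ← -2.170000 + 0.31·(-2.777600) = -3.031056
s=0.310000, y=-3.031056: f=-3.887440 → y ← -3.031056 + 0.31·(-3.887440) = -4.236162
s=0.620000, y=-4.236162: f=-5.453040 → y ← -4.236162 + 0.31·(-5.453040) = -5.926605
s=0.930000, y=-5.926605: f=-7.655246 → y ← -5.926605 + 0.31·(-7.655246) = -8.299731
s=1.240000, y=-8.299731: f=-10.746663 → y ← -8.299731 + 0.31·(-10.746663) = -11.631197
y(1.55) ≈ -11.6312

-11.6312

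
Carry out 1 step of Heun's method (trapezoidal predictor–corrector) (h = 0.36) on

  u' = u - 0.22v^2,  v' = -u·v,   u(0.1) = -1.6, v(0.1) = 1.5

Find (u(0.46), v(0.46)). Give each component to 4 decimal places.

Heun on (u,v): k1 = f(x_n, state_n); k2 = f(x_n + h, state_n + h·k1); state_{n+1} = state_n + (h/2)·(k1 + k2).
0.100000: (-1.600000, 1.500000)
  k1 = (-2.095000, 2.400000)
  predictor → (-2.354200, 2.364000)
  k2 = (-3.583669, 5.565329)
  → (-2.622160, 2.933759)
(u(0.46), v(0.46)) ≈ (-2.6222, 2.9338)

-2.6222, 2.9338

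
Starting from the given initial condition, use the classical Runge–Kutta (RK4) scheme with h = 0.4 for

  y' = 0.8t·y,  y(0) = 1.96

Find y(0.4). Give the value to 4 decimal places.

RK4: k1 = f(t_n, y_n); k2 = f(t_n + h/2, y_n + (h/2)·k1); k3 = f(t_n + h/2, y_n + (h/2)·k2); k4 = f(t_n + h, y_n + h·k3); y_{n+1} = y_n + (h/6)·(k1 + 2k2 + 2k3 + k4).
t=0.000000, y=1.960000:
  k1 = f(0.000000, 1.960000) = 0.000000
  k2 = f(0.200000, 1.960000) = 0.313600
  k3 = f(0.200000, 2.022720) = 0.323635
  k4 = f(0.400000, 2.089454) = 0.668625
  y ← 1.960000 + (0.4/6)·(k1 + 2k2 + 2k3 + k4) = 2.089540
y(0.4) ≈ 2.0895

2.0895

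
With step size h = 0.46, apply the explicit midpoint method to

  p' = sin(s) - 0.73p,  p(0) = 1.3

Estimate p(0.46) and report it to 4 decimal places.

1.0416

Midpoint: k1 = f(s_n, p_n); k2 = f(s_n + h/2, p_n + (h/2)·k1); p_{n+1} = p_n + h·k2.
s=0.000000, p=1.300000:
  k1 = f(0.000000, 1.300000) = -0.949000
  k2 = f(0.230000, 1.081730) = -0.561685
  p ← 1.300000 + 0.46·(-0.561685) = 1.041625
p(0.46) ≈ 1.0416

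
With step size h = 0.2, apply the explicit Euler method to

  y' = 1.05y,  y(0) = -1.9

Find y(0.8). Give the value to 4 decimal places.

-4.0728

Euler: y_{n+1} = y_n + h·f(t_n, y_n).
t=0.000000, y=-1.900000: f=-1.995000 → y ← -1.900000 + 0.2·(-1.995000) = -2.299000
t=0.200000, y=-2.299000: f=-2.413950 → y ← -2.299000 + 0.2·(-2.413950) = -2.781790
t=0.400000, y=-2.781790: f=-2.920880 → y ← -2.781790 + 0.2·(-2.920880) = -3.365966
t=0.600000, y=-3.365966: f=-3.534264 → y ← -3.365966 + 0.2·(-3.534264) = -4.072819
y(0.8) ≈ -4.0728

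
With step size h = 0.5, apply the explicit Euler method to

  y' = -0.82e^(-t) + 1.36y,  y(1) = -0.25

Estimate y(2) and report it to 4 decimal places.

Euler: y_{n+1} = y_n + h·f(t_n, y_n).
t=1.000000, y=-0.250000: f=-0.641661 → y ← -0.250000 + 0.5·(-0.641661) = -0.570831
t=1.500000, y=-0.570831: f=-0.959296 → y ← -0.570831 + 0.5·(-0.959296) = -1.050479
y(2) ≈ -1.0505

-1.0505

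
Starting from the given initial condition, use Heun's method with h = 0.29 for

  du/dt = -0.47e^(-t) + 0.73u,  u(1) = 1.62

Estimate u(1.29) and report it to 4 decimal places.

1.9501

Heun: k1 = f(t_n, u_n); k2 = f(t_n + h, u_n + h·k1); u_{n+1} = u_n + (h/2)·(k1 + k2).
t=1.000000, u=1.620000:
  k1 = f(1.000000, 1.620000) = 1.009697
  k2 = f(1.290000, 1.912812) = 1.266976
  u ← 1.620000 + (0.29/2)·(1.009697 + 1.266976) = 1.950117
u(1.29) ≈ 1.9501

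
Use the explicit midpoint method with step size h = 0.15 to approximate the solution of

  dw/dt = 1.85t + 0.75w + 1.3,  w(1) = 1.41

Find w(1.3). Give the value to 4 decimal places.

Midpoint: k1 = f(t_n, w_n); k2 = f(t_n + h/2, w_n + (h/2)·k1); w_{n+1} = w_n + h·k2.
t=1.000000, w=1.410000:
  k1 = f(1.000000, 1.410000) = 4.207500
  k2 = f(1.075000, 1.725562) = 4.582922
  w ← 1.410000 + 0.15·4.582922 = 2.097438
t=1.150000, w=2.097438:
  k1 = f(1.150000, 2.097438) = 5.000579
  k2 = f(1.225000, 2.472482) = 5.420611
  w ← 2.097438 + 0.15·5.420611 = 2.910530
w(1.3) ≈ 2.9105

2.9105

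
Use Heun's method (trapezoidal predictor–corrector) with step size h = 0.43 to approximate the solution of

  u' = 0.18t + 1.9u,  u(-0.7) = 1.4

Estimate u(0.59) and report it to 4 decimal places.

13.6587

Heun: k1 = f(t_n, u_n); k2 = f(t_n + h, u_n + h·k1); u_{n+1} = u_n + (h/2)·(k1 + k2).
t=-0.700000, u=1.400000:
  k1 = f(-0.700000, 1.400000) = 2.534000
  k2 = f(-0.270000, 2.489620) = 4.681678
  u ← 1.400000 + (0.43/2)·(2.534000 + 4.681678) = 2.951371
t=-0.270000, u=2.951371:
  k1 = f(-0.270000, 2.951371) = 5.559004
  k2 = f(0.160000, 5.341743) = 10.178111
  u ← 2.951371 + (0.43/2)·(5.559004 + 10.178111) = 6.334851
t=0.160000, u=6.334851:
  k1 = f(0.160000, 6.334851) = 12.065016
  k2 = f(0.590000, 11.522808) = 21.999534
  u ← 6.334851 + (0.43/2)·(12.065016 + 21.999534) = 13.658729
u(0.59) ≈ 13.6587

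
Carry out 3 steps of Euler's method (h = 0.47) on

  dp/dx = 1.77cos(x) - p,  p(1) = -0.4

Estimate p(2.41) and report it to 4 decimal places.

Euler: p_{n+1} = p_n + h·f(x_n, p_n).
x=1.000000, p=-0.400000: f=1.356335 → p ← -0.400000 + 0.47·1.356335 = 0.237477
x=1.470000, p=0.237477: f=-0.059370 → p ← 0.237477 + 0.47·(-0.059370) = 0.209574
x=1.940000, p=0.209574: f=-0.848319 → p ← 0.209574 + 0.47·(-0.848319) = -0.189136
p(2.41) ≈ -0.1891

-0.1891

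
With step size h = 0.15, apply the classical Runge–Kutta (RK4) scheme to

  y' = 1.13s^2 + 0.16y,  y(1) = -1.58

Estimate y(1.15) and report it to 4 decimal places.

RK4: k1 = f(s_n, y_n); k2 = f(s_n + h/2, y_n + (h/2)·k1); k3 = f(s_n + h/2, y_n + (h/2)·k2); k4 = f(s_n + h, y_n + h·k3); y_{n+1} = y_n + (h/6)·(k1 + 2k2 + 2k3 + k4).
s=1.000000, y=-1.580000:
  k1 = f(1.000000, -1.580000) = 0.877200
  k2 = f(1.075000, -1.514210) = 1.063583
  k3 = f(1.075000, -1.500231) = 1.065819
  k4 = f(1.150000, -1.420127) = 1.267205
  y ← -1.580000 + (0.15/6)·(k1 + 2k2 + 2k3 + k4) = -1.419920
y(1.15) ≈ -1.4199

-1.4199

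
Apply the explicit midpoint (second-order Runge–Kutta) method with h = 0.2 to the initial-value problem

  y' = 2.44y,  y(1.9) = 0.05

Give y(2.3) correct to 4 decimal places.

0.1291

Midpoint: k1 = f(t_n, y_n); k2 = f(t_n + h/2, y_n + (h/2)·k1); y_{n+1} = y_n + h·k2.
t=1.900000, y=0.050000:
  k1 = f(1.900000, 0.050000) = 0.122000
  k2 = f(2.000000, 0.062200) = 0.151768
  y ← 0.050000 + 0.2·0.151768 = 0.080354
t=2.100000, y=0.080354:
  k1 = f(2.100000, 0.080354) = 0.196063
  k2 = f(2.200000, 0.099960) = 0.243902
  y ← 0.080354 + 0.2·0.243902 = 0.129134
y(2.3) ≈ 0.1291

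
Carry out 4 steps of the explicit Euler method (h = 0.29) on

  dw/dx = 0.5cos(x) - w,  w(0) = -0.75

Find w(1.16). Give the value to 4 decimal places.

Euler: w_{n+1} = w_n + h·f(x_n, w_n).
x=0.000000, w=-0.750000: f=1.250000 → w ← -0.750000 + 0.29·1.250000 = -0.387500
x=0.290000, w=-0.387500: f=0.866622 → w ← -0.387500 + 0.29·0.866622 = -0.136180
x=0.580000, w=-0.136180: f=0.554411 → w ← -0.136180 + 0.29·0.554411 = 0.024600
x=0.870000, w=0.024600: f=0.297814 → w ← 0.024600 + 0.29·0.297814 = 0.110966
w(1.16) ≈ 0.1110

0.1110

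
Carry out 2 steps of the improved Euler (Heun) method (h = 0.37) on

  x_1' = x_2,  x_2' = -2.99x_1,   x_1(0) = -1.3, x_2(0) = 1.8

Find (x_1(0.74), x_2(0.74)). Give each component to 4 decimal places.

0.7692, 2.6895

Heun on (x_1,x_2): k1 = f(t_n, state_n); k2 = f(t_n + h, state_n + h·k1); state_{n+1} = state_n + (h/2)·(k1 + k2).
0.000000: (-1.300000, 1.800000)
  k1 = (1.800000, 3.887000)
  predictor → (-0.634000, 3.238190)
  k2 = (3.238190, 1.895660)
  → (-0.367935, 2.869792)
0.370000: (-0.367935, 2.869792)
  k1 = (2.869792, 1.100125)
  predictor → (0.693888, 3.276838)
  k2 = (3.276838, -2.074726)
  → (0.769192, 2.689491)
(x_1(0.74), x_2(0.74)) ≈ (0.7692, 2.6895)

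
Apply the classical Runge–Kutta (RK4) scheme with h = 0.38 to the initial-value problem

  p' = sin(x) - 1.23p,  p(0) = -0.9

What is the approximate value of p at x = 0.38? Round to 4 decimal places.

-0.5027

RK4: k1 = f(x_n, p_n); k2 = f(x_n + h/2, p_n + (h/2)·k1); k3 = f(x_n + h/2, p_n + (h/2)·k2); k4 = f(x_n + h, p_n + h·k3); p_{n+1} = p_n + (h/6)·(k1 + 2k2 + 2k3 + k4).
x=0.000000, p=-0.900000:
  k1 = f(0.000000, -0.900000) = 1.107000
  k2 = f(0.190000, -0.689670) = 1.037153
  k3 = f(0.190000, -0.702941) = 1.053476
  k4 = f(0.380000, -0.499679) = 0.985526
  p ← -0.900000 + (0.38/6)·(k1 + 2k2 + 2k3 + k4) = -0.502660
p(0.38) ≈ -0.5027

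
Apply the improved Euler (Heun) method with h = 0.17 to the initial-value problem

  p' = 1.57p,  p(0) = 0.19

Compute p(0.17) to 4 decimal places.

0.2475

Heun: k1 = f(x_n, p_n); k2 = f(x_n + h, p_n + h·k1); p_{n+1} = p_n + (h/2)·(k1 + k2).
x=0.000000, p=0.190000:
  k1 = f(0.000000, 0.190000) = 0.298300
  k2 = f(0.170000, 0.240711) = 0.377916
  p ← 0.190000 + (0.17/2)·(0.298300 + 0.377916) = 0.247478
p(0.17) ≈ 0.2475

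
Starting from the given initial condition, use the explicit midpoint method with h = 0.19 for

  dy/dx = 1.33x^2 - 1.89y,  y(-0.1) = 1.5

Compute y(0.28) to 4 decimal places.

Midpoint: k1 = f(x_n, y_n); k2 = f(x_n + h/2, y_n + (h/2)·k1); y_{n+1} = y_n + h·k2.
x=-0.100000, y=1.500000:
  k1 = f(-0.100000, 1.500000) = -2.821700
  k2 = f(-0.005000, 1.231939) = -2.328331
  y ← 1.500000 + 0.19·(-2.328331) = 1.057617
x=0.090000, y=1.057617:
  k1 = f(0.090000, 1.057617) = -1.988124
  k2 = f(0.185000, 0.868745) = -1.596410
  y ← 1.057617 + 0.19·(-1.596410) = 0.754299
y(0.28) ≈ 0.7543

0.7543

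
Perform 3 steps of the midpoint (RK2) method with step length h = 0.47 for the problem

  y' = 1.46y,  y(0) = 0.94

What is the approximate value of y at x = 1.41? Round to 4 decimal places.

Midpoint: k1 = f(x_n, y_n); k2 = f(x_n + h/2, y_n + (h/2)·k1); y_{n+1} = y_n + h·k2.
x=0.000000, y=0.940000:
  k1 = f(0.000000, 0.940000) = 1.372400
  k2 = f(0.235000, 1.262514) = 1.843270
  y ← 0.940000 + 0.47·1.843270 = 1.806337
x=0.470000, y=1.806337:
  k1 = f(0.470000, 1.806337) = 2.637252
  k2 = f(0.705000, 2.426091) = 3.542093
  y ← 1.806337 + 0.47·3.542093 = 3.471121
x=0.940000, y=3.471121:
  k1 = f(0.940000, 3.471121) = 5.067837
  k2 = f(1.175000, 4.662063) = 6.806611
  y ← 3.471121 + 0.47·6.806611 = 6.670228
y(1.41) ≈ 6.6702

6.6702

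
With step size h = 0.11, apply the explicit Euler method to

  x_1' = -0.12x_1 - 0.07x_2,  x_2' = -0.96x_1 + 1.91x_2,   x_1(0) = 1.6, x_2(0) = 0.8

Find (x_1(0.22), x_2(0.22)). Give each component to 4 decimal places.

1.5458, 0.8009

Euler on (x_1,x_2): x_1_{n+1} = x_1_n + h·x_1', x_2_{n+1} = x_2_n + h·x_2'.
0.000000: (1.600000, 0.800000); f=(-0.248000, -0.008000) → (1.572720, 0.799120)
0.110000: (1.572720, 0.799120); f=(-0.244665, 0.016508) → (1.545807, 0.800936)
(x_1(0.22), x_2(0.22)) ≈ (1.5458, 0.8009)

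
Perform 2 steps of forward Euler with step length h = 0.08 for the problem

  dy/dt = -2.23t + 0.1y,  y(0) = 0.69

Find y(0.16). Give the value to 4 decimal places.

Euler: y_{n+1} = y_n + h·f(t_n, y_n).
t=0.000000, y=0.690000: f=0.069000 → y ← 0.690000 + 0.08·0.069000 = 0.695520
t=0.080000, y=0.695520: f=-0.108848 → y ← 0.695520 + 0.08·(-0.108848) = 0.686812
y(0.16) ≈ 0.6868

0.6868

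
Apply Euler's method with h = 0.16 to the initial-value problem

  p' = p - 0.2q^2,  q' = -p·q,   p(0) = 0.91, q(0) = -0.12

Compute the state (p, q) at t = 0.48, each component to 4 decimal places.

1.4192, -0.0685

Euler on (p,q): p_{n+1} = p_n + h·p', q_{n+1} = q_n + h·q'.
0.000000: (0.910000, -0.120000); f=(0.907120, 0.109200) → (1.055139, -0.102528)
0.160000: (1.055139, -0.102528); f=(1.053037, 0.108181) → (1.223625, -0.085219)
0.320000: (1.223625, -0.085219); f=(1.222173, 0.104276) → (1.419173, -0.068535)
(p(0.48), q(0.48)) ≈ (1.4192, -0.0685)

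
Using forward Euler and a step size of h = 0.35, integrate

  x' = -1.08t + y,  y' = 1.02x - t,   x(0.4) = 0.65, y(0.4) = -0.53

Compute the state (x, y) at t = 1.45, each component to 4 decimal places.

Euler on (x,y): x_{n+1} = x_n + h·x', y_{n+1} = y_n + h·y'.
0.400000: (0.650000, -0.530000); f=(-0.962000, 0.263000) → (0.313300, -0.437950)
0.750000: (0.313300, -0.437950); f=(-1.247950, -0.430434) → (-0.123482, -0.588602)
1.100000: (-0.123482, -0.588602); f=(-1.776602, -1.225952) → (-0.745293, -1.017685)
(x(1.45), y(1.45)) ≈ (-0.7453, -1.0177)

-0.7453, -1.0177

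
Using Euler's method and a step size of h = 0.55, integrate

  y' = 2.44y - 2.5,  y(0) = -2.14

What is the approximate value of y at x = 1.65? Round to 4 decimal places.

Euler: y_{n+1} = y_n + h·f(x_n, y_n).
x=0.000000, y=-2.140000: f=-7.721600 → y ← -2.140000 + 0.55·(-7.721600) = -6.386880
x=0.550000, y=-6.386880: f=-18.083987 → y ← -6.386880 + 0.55·(-18.083987) = -16.333073
x=1.100000, y=-16.333073: f=-42.352698 → y ← -16.333073 + 0.55·(-42.352698) = -39.627057
y(1.65) ≈ -39.6271

-39.6271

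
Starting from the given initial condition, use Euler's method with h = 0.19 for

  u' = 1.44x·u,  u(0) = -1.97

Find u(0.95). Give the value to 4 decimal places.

-3.1946

Euler: u_{n+1} = u_n + h·f(x_n, u_n).
x=0.000000, u=-1.970000: f=0.000000 → u ← -1.970000 + 0.19·0.000000 = -1.970000
x=0.190000, u=-1.970000: f=-0.538992 → u ← -1.970000 + 0.19·(-0.538992) = -2.072408
x=0.380000, u=-2.072408: f=-1.134022 → u ← -2.072408 + 0.19·(-1.134022) = -2.287873
x=0.570000, u=-2.287873: f=-1.877886 → u ← -2.287873 + 0.19·(-1.877886) = -2.644671
x=0.760000, u=-2.644671: f=-2.894328 → u ← -2.644671 + 0.19·(-2.894328) = -3.194593
u(0.95) ≈ -3.1946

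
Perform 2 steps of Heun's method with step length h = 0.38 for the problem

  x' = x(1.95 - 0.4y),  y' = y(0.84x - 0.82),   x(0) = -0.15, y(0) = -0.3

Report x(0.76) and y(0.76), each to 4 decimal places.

Heun on (x,y): k1 = f(t_n, state_n); k2 = f(t_n + h, state_n + h·k1); state_{n+1} = state_n + (h/2)·(k1 + k2).
0.000000: (-0.150000, -0.300000)
  k1 = (-0.310500, 0.283800)
  predictor → (-0.267990, -0.192156)
  k2 = (-0.543179, 0.200824)
  → (-0.312199, -0.207921)
0.380000: (-0.312199, -0.207921)
  k1 = (-0.634753, 0.225022)
  predictor → (-0.553405, -0.122413)
  k2 = (-1.106238, 0.157283)
  → (-0.642987, -0.135283)
(x(0.76), y(0.76)) ≈ (-0.6430, -0.1353)

-0.6430, -0.1353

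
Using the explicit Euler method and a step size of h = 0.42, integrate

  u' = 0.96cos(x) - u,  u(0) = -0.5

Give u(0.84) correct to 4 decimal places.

Euler: u_{n+1} = u_n + h·f(x_n, u_n).
x=0.000000, u=-0.500000: f=1.460000 → u ← -0.500000 + 0.42·1.460000 = 0.113200
x=0.420000, u=0.113200: f=0.763365 → u ← 0.113200 + 0.42·0.763365 = 0.433813
u(0.84) ≈ 0.4338

0.4338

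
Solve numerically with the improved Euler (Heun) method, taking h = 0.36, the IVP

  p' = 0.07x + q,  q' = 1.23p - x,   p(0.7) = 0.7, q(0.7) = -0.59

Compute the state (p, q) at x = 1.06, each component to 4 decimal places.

Heun on (p,q): k1 = f(x_n, state_n); k2 = f(x_n + h, state_n + h·k1); state_{n+1} = state_n + (h/2)·(k1 + k2).
0.700000: (0.700000, -0.590000)
  k1 = (-0.541000, 0.161000)
  predictor → (0.505240, -0.532040)
  k2 = (-0.457840, -0.438555)
  → (0.520209, -0.639960)
(p(1.06), q(1.06)) ≈ (0.5202, -0.6400)

0.5202, -0.6400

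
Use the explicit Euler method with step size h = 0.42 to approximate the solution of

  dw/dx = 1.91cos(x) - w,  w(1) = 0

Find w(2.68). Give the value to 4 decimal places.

Euler: w_{n+1} = w_n + h·f(x_n, w_n).
x=1.000000, w=0.000000: f=1.031977 → w ← 0.000000 + 0.42·1.031977 = 0.433431
x=1.420000, w=0.433431: f=-0.146500 → w ← 0.433431 + 0.42·(-0.146500) = 0.371901
x=1.840000, w=0.371901: f=-0.879892 → w ← 0.371901 + 0.42·(-0.879892) = 0.002346
x=2.260000, w=0.002346: f=-1.216959 → w ← 0.002346 + 0.42·(-1.216959) = -0.508777
w(2.68) ≈ -0.5088

-0.5088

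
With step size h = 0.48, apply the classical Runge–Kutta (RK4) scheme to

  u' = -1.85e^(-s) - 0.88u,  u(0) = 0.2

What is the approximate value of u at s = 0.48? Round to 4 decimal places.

-0.4341

RK4: k1 = f(s_n, u_n); k2 = f(s_n + h/2, u_n + (h/2)·k1); k3 = f(s_n + h/2, u_n + (h/2)·k2); k4 = f(s_n + h, u_n + h·k3); u_{n+1} = u_n + (h/6)·(k1 + 2k2 + 2k3 + k4).
s=0.000000, u=0.200000:
  k1 = f(0.000000, 0.200000) = -2.026000
  k2 = f(0.240000, -0.286240) = -1.203370
  k3 = f(0.240000, -0.088809) = -1.377110
  k4 = f(0.480000, -0.461013) = -0.739058
  u ← 0.200000 + (0.48/6)·(k1 + 2k2 + 2k3 + k4) = -0.434081
u(0.48) ≈ -0.4341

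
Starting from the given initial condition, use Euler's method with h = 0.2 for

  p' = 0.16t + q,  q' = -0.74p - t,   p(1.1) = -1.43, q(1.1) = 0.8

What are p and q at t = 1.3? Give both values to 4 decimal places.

-1.2348, 0.7916

Euler on (p,q): p_{n+1} = p_n + h·p', q_{n+1} = q_n + h·q'.
1.100000: (-1.430000, 0.800000); f=(0.976000, -0.041800) → (-1.234800, 0.791640)
(p(1.3), q(1.3)) ≈ (-1.2348, 0.7916)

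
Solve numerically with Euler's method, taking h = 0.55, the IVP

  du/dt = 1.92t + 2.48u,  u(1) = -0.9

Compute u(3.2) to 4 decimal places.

3.0309

Euler: u_{n+1} = u_n + h·f(t_n, u_n).
t=1.000000, u=-0.900000: f=-0.312000 → u ← -0.900000 + 0.55·(-0.312000) = -1.071600
t=1.550000, u=-1.071600: f=0.318432 → u ← -1.071600 + 0.55·0.318432 = -0.896462
t=2.100000, u=-0.896462: f=1.808773 → u ← -0.896462 + 0.55·1.808773 = 0.098363
t=2.650000, u=0.098363: f=5.331940 → u ← 0.098363 + 0.55·5.331940 = 3.030930
u(3.2) ≈ 3.0309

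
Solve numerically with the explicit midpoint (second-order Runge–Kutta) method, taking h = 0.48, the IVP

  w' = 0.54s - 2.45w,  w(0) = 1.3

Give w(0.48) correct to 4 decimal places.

0.7323

Midpoint: k1 = f(s_n, w_n); k2 = f(s_n + h/2, w_n + (h/2)·k1); w_{n+1} = w_n + h·k2.
s=0.000000, w=1.300000:
  k1 = f(0.000000, 1.300000) = -3.185000
  k2 = f(0.240000, 0.535600) = -1.182620
  w ← 1.300000 + 0.48·(-1.182620) = 0.732342
w(0.48) ≈ 0.7323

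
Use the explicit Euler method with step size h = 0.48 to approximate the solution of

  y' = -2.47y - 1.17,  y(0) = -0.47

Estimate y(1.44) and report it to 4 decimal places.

Euler: y_{n+1} = y_n + h·f(x_n, y_n).
x=0.000000, y=-0.470000: f=-0.009100 → y ← -0.470000 + 0.48·(-0.009100) = -0.474368
x=0.480000, y=-0.474368: f=0.001689 → y ← -0.474368 + 0.48·0.001689 = -0.473557
x=0.960000, y=-0.473557: f=-0.000313 → y ← -0.473557 + 0.48·(-0.000313) = -0.473708
y(1.44) ≈ -0.4737

-0.4737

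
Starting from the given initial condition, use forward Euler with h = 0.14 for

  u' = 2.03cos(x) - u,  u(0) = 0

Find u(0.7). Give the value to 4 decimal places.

Euler: u_{n+1} = u_n + h·f(x_n, u_n).
x=0.000000, u=0.000000: f=2.030000 → u ← 0.000000 + 0.14·2.030000 = 0.284200
x=0.140000, u=0.284200: f=1.725938 → u ← 0.284200 + 0.14·1.725938 = 0.525831
x=0.280000, u=0.525831: f=1.425111 → u ← 0.525831 + 0.14·1.425111 = 0.725347
x=0.420000, u=0.725347: f=1.128224 → u ← 0.725347 + 0.14·1.128224 = 0.883298
x=0.560000, u=0.883298: f=0.836630 → u ← 0.883298 + 0.14·0.836630 = 1.000426
u(0.7) ≈ 1.0004

1.0004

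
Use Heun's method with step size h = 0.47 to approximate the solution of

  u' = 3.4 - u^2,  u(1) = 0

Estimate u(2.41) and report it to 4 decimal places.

1.4595

Heun: k1 = f(t_n, u_n); k2 = f(t_n + h, u_n + h·k1); u_{n+1} = u_n + (h/2)·(k1 + k2).
t=1.000000, u=0.000000:
  k1 = f(1.000000, 0.000000) = 3.400000
  k2 = f(1.470000, 1.598000) = 0.846396
  u ← 0.000000 + (0.47/2)·(3.400000 + 0.846396) = 0.997903
t=1.470000, u=0.997903:
  k1 = f(1.470000, 0.997903) = 2.404189
  k2 = f(1.940000, 2.127872) = -1.127840
  u ← 0.997903 + (0.47/2)·(2.404189 + (-1.127840)) = 1.297845
t=1.940000, u=1.297845:
  k1 = f(1.940000, 1.297845) = 1.715598
  k2 = f(2.410000, 2.104176) = -1.027557
  u ← 1.297845 + (0.47/2)·(1.715598 + (-1.027557)) = 1.459535
u(2.41) ≈ 1.4595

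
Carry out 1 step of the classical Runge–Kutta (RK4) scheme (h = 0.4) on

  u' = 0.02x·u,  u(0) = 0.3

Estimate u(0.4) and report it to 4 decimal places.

RK4: k1 = f(x_n, u_n); k2 = f(x_n + h/2, u_n + (h/2)·k1); k3 = f(x_n + h/2, u_n + (h/2)·k2); k4 = f(x_n + h, u_n + h·k3); u_{n+1} = u_n + (h/6)·(k1 + 2k2 + 2k3 + k4).
x=0.000000, u=0.300000:
  k1 = f(0.000000, 0.300000) = 0.000000
  k2 = f(0.200000, 0.300000) = 0.001200
  k3 = f(0.200000, 0.300240) = 0.001201
  k4 = f(0.400000, 0.300480) = 0.002404
  u ← 0.300000 + (0.4/6)·(k1 + 2k2 + 2k3 + k4) = 0.300480
u(0.4) ≈ 0.3005

0.3005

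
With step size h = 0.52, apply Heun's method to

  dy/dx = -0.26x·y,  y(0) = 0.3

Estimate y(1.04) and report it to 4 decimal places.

0.2604

Heun: k1 = f(x_n, y_n); k2 = f(x_n + h, y_n + h·k1); y_{n+1} = y_n + (h/2)·(k1 + k2).
x=0.000000, y=0.300000:
  k1 = f(0.000000, 0.300000) = 0.000000
  k2 = f(0.520000, 0.300000) = -0.040560
  y ← 0.300000 + (0.52/2)·(0.000000 + (-0.040560)) = 0.289454
x=0.520000, y=0.289454:
  k1 = f(0.520000, 0.289454) = -0.039134
  k2 = f(1.040000, 0.269105) = -0.072766
  y ← 0.289454 + (0.52/2)·(-0.039134 + (-0.072766)) = 0.260360
y(1.04) ≈ 0.2604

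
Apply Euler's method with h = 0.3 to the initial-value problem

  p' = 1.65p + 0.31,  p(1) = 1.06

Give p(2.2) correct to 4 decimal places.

6.0457

Euler: p_{n+1} = p_n + h·f(t_n, p_n).
t=1.000000, p=1.060000: f=2.059000 → p ← 1.060000 + 0.3·2.059000 = 1.677700
t=1.300000, p=1.677700: f=3.078205 → p ← 1.677700 + 0.3·3.078205 = 2.601161
t=1.600000, p=2.601161: f=4.601916 → p ← 2.601161 + 0.3·4.601916 = 3.981736
t=1.900000, p=3.981736: f=6.879865 → p ← 3.981736 + 0.3·6.879865 = 6.045696
p(2.2) ≈ 6.0457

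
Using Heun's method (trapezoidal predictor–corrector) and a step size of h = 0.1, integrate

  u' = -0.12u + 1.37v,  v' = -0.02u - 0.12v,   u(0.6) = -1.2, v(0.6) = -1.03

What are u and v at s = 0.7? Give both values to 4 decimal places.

Heun on (u,v): k1 = f(s_n, state_n); k2 = f(s_n + h, state_n + h·k1); state_{n+1} = state_n + (h/2)·(k1 + k2).
0.600000: (-1.200000, -1.030000)
  k1 = (-1.267100, 0.147600)
  predictor → (-1.326710, -1.015240)
  k2 = (-1.231674, 0.148363)
  → (-1.324939, -1.015202)
(u(0.7), v(0.7)) ≈ (-1.3249, -1.0152)

-1.3249, -1.0152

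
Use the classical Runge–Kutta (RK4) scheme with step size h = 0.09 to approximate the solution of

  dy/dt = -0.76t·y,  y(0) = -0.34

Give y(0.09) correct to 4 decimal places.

RK4: k1 = f(t_n, y_n); k2 = f(t_n + h/2, y_n + (h/2)·k1); k3 = f(t_n + h/2, y_n + (h/2)·k2); k4 = f(t_n + h, y_n + h·k3); y_{n+1} = y_n + (h/6)·(k1 + 2k2 + 2k3 + k4).
t=0.000000, y=-0.340000:
  k1 = f(0.000000, -0.340000) = 0.000000
  k2 = f(0.045000, -0.340000) = 0.011628
  k3 = f(0.045000, -0.339477) = 0.011610
  k4 = f(0.090000, -0.338955) = 0.023185
  y ← -0.340000 + (0.09/6)·(k1 + 2k2 + 2k3 + k4) = -0.338955
y(0.09) ≈ -0.3390

-0.3390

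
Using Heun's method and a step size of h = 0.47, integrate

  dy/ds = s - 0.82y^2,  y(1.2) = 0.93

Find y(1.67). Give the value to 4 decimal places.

1.1782

Heun: k1 = f(s_n, y_n); k2 = f(s_n + h, y_n + h·k1); y_{n+1} = y_n + (h/2)·(k1 + k2).
s=1.200000, y=0.930000:
  k1 = f(1.200000, 0.930000) = 0.490782
  k2 = f(1.670000, 1.160668) = 0.565338
  y ← 0.930000 + (0.47/2)·(0.490782 + 0.565338) = 1.178188
y(1.67) ≈ 1.1782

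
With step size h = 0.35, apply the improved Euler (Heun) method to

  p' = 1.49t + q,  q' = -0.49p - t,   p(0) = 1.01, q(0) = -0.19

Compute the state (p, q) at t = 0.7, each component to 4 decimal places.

1.0801, -0.7779

Heun on (p,q): k1 = f(t_n, state_n); k2 = f(t_n + h, state_n + h·k1); state_{n+1} = state_n + (h/2)·(k1 + k2).
0.000000: (1.010000, -0.190000)
  k1 = (-0.190000, -0.494900)
  predictor → (0.943500, -0.363215)
  k2 = (0.158285, -0.812315)
  → (1.004450, -0.418763)
0.350000: (1.004450, -0.418763)
  k1 = (0.102737, -0.842180)
  predictor → (1.040408, -0.713526)
  k2 = (0.329474, -1.209800)
  → (1.080087, -0.777859)
(p(0.7), q(0.7)) ≈ (1.0801, -0.7779)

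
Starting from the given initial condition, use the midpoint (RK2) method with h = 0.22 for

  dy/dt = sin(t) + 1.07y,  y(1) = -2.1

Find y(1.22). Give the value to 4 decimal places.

Midpoint: k1 = f(t_n, y_n); k2 = f(t_n + h/2, y_n + (h/2)·k1); y_{n+1} = y_n + h·k2.
t=1.000000, y=-2.100000:
  k1 = f(1.000000, -2.100000) = -1.405529
  k2 = f(1.110000, -2.254608) = -1.516732
  y ← -2.100000 + 0.22·(-1.516732) = -2.433681
y(1.22) ≈ -2.4337

-2.4337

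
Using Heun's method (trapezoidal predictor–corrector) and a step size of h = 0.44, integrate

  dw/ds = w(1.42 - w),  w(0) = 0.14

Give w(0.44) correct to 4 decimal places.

Heun: k1 = f(s_n, w_n); k2 = f(s_n + h, w_n + h·k1); w_{n+1} = w_n + (h/2)·(k1 + k2).
s=0.000000, w=0.140000:
  k1 = f(0.000000, 0.140000) = 0.179200
  k2 = f(0.440000, 0.218848) = 0.262870
  w ← 0.140000 + (0.44/2)·(0.179200 + 0.262870) = 0.237255
w(0.44) ≈ 0.2373

0.2373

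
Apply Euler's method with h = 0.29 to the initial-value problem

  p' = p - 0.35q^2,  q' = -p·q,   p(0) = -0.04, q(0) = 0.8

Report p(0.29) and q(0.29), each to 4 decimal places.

Euler on (p,q): p_{n+1} = p_n + h·p', q_{n+1} = q_n + h·q'.
0.000000: (-0.040000, 0.800000); f=(-0.264000, 0.032000) → (-0.116560, 0.809280)
(p(0.29), q(0.29)) ≈ (-0.1166, 0.8093)

-0.1166, 0.8093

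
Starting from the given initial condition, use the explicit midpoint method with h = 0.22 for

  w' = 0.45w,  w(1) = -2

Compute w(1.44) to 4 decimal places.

Midpoint: k1 = f(s_n, w_n); k2 = f(s_n + h/2, w_n + (h/2)·k1); w_{n+1} = w_n + h·k2.
s=1.000000, w=-2.000000:
  k1 = f(1.000000, -2.000000) = -0.900000
  k2 = f(1.110000, -2.099000) = -0.944550
  w ← -2.000000 + 0.22·(-0.944550) = -2.207801
s=1.220000, w=-2.207801:
  k1 = f(1.220000, -2.207801) = -0.993510
  k2 = f(1.330000, -2.317087) = -1.042689
  w ← -2.207801 + 0.22·(-1.042689) = -2.437193
w(1.44) ≈ -2.4372

-2.4372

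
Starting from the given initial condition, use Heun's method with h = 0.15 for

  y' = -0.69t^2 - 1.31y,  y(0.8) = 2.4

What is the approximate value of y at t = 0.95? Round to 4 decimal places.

1.9014

Heun: k1 = f(t_n, y_n); k2 = f(t_n + h, y_n + h·k1); y_{n+1} = y_n + (h/2)·(k1 + k2).
t=0.800000, y=2.400000:
  k1 = f(0.800000, 2.400000) = -3.585600
  k2 = f(0.950000, 1.862160) = -3.062155
  y ← 2.400000 + (0.15/2)·(-3.585600 + (-3.062155)) = 1.901418
y(0.95) ≈ 1.9014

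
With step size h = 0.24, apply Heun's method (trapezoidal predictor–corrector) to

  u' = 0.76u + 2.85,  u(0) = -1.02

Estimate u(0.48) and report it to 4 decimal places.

Heun: k1 = f(x_n, u_n); k2 = f(x_n + h, u_n + h·k1); u_{n+1} = u_n + (h/2)·(k1 + k2).
x=0.000000, u=-1.020000:
  k1 = f(0.000000, -1.020000) = 2.074800
  k2 = f(0.240000, -0.522048) = 2.453244
  u ← -1.020000 + (0.24/2)·(2.074800 + 2.453244) = -0.476635
x=0.240000, u=-0.476635:
  k1 = f(0.240000, -0.476635) = 2.487758
  k2 = f(0.480000, 0.120427) = 2.941525
  u ← -0.476635 + (0.24/2)·(2.487758 + 2.941525) = 0.174879
u(0.48) ≈ 0.1749

0.1749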